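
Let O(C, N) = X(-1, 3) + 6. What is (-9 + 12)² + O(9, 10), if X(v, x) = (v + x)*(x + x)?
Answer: 27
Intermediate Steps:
X(v, x) = 2*x*(v + x) (X(v, x) = (v + x)*(2*x) = 2*x*(v + x))
O(C, N) = 18 (O(C, N) = 2*3*(-1 + 3) + 6 = 2*3*2 + 6 = 12 + 6 = 18)
(-9 + 12)² + O(9, 10) = (-9 + 12)² + 18 = 3² + 18 = 9 + 18 = 27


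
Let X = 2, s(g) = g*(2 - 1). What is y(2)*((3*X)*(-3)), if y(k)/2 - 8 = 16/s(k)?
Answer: -576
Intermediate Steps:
s(g) = g (s(g) = g*1 = g)
y(k) = 16 + 32/k (y(k) = 16 + 2*(16/k) = 16 + 32/k)
y(2)*((3*X)*(-3)) = (16 + 32/2)*((3*2)*(-3)) = (16 + 32*(½))*(6*(-3)) = (16 + 16)*(-18) = 32*(-18) = -576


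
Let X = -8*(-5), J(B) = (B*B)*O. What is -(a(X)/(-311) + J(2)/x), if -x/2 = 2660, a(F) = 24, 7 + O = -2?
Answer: 29121/413630 ≈ 0.070403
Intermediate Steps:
O = -9 (O = -7 - 2 = -9)
J(B) = -9*B² (J(B) = (B*B)*(-9) = B²*(-9) = -9*B²)
X = 40
x = -5320 (x = -2*2660 = -5320)
-(a(X)/(-311) + J(2)/x) = -(24/(-311) - 9*2²/(-5320)) = -(24*(-1/311) - 9*4*(-1/5320)) = -(-24/311 - 36*(-1/5320)) = -(-24/311 + 9/1330) = -1*(-29121/413630) = 29121/413630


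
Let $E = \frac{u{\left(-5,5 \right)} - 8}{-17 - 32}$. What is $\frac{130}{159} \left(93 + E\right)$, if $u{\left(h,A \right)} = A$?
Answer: $\frac{197600}{2597} \approx 76.088$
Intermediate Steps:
$E = \frac{3}{49}$ ($E = \frac{5 - 8}{-17 - 32} = - \frac{3}{-49} = \left(-3\right) \left(- \frac{1}{49}\right) = \frac{3}{49} \approx 0.061224$)
$\frac{130}{159} \left(93 + E\right) = \frac{130}{159} \left(93 + \frac{3}{49}\right) = 130 \cdot \frac{1}{159} \cdot \frac{4560}{49} = \frac{130}{159} \cdot \frac{4560}{49} = \frac{197600}{2597}$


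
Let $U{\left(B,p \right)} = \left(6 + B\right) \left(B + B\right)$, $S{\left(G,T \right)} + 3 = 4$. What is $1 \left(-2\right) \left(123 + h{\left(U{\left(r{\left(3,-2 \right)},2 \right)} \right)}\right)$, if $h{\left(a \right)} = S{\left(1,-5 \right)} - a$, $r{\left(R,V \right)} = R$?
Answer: $-140$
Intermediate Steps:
$S{\left(G,T \right)} = 1$ ($S{\left(G,T \right)} = -3 + 4 = 1$)
$U{\left(B,p \right)} = 2 B \left(6 + B\right)$ ($U{\left(B,p \right)} = \left(6 + B\right) 2 B = 2 B \left(6 + B\right)$)
$h{\left(a \right)} = 1 - a$
$1 \left(-2\right) \left(123 + h{\left(U{\left(r{\left(3,-2 \right)},2 \right)} \right)}\right) = 1 \left(-2\right) \left(123 + \left(1 - 2 \cdot 3 \left(6 + 3\right)\right)\right) = - 2 \left(123 + \left(1 - 2 \cdot 3 \cdot 9\right)\right) = - 2 \left(123 + \left(1 - 54\right)\right) = - 2 \left(123 - 53\right) = \left(-2\right) 70 = -140$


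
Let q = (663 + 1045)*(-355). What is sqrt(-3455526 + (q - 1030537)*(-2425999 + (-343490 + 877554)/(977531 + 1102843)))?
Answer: 5*sqrt(171865646043909400714101)/1040187 ≈ 1.9928e+6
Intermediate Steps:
q = -606340 (q = 1708*(-355) = -606340)
sqrt(-3455526 + (q - 1030537)*(-2425999 + (-343490 + 877554)/(977531 + 1102843))) = sqrt(-3455526 + (-606340 - 1030537)*(-2425999 + (-343490 + 877554)/(977531 + 1102843))) = sqrt(-3455526 - 1636877*(-2425999 + 534064/2080374)) = sqrt(-3455526 - 1636877*(-2425999 + 534064*(1/2080374))) = sqrt(-3455526 - 1636877*(-2425999 + 267032/1040187)) = sqrt(-3455526 - 1636877*(-2523492354781/1040187)) = sqrt(-3455526 + 4130646595216858937/1040187) = sqrt(4130643000823635575/1040187) = 5*sqrt(171865646043909400714101)/1040187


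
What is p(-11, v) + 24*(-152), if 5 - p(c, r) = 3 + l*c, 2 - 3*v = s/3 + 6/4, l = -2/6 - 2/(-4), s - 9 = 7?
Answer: -21865/6 ≈ -3644.2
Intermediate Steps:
s = 16 (s = 9 + 7 = 16)
l = ⅙ (l = -2*⅙ - 2*(-¼) = -⅓ + ½ = ⅙ ≈ 0.16667)
v = -29/18 (v = ⅔ - (16/3 + 6/4)/3 = ⅔ - (16*(⅓) + 6*(¼))/3 = ⅔ - (16/3 + 3/2)/3 = ⅔ - ⅓*41/6 = ⅔ - 41/18 = -29/18 ≈ -1.6111)
p(c, r) = 2 - c/6 (p(c, r) = 5 - (3 + c/6) = 5 + (-3 - c/6) = 2 - c/6)
p(-11, v) + 24*(-152) = (2 - ⅙*(-11)) + 24*(-152) = (2 + 11/6) - 3648 = 23/6 - 3648 = -21865/6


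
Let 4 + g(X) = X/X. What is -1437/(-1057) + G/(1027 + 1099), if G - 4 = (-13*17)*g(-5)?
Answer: 3760081/2247182 ≈ 1.6732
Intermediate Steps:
g(X) = -3 (g(X) = -4 + X/X = -4 + 1 = -3)
G = 667 (G = 4 - 13*17*(-3) = 4 - 221*(-3) = 4 + 663 = 667)
-1437/(-1057) + G/(1027 + 1099) = -1437/(-1057) + 667/(1027 + 1099) = -1437*(-1/1057) + 667/2126 = 1437/1057 + 667*(1/2126) = 1437/1057 + 667/2126 = 3760081/2247182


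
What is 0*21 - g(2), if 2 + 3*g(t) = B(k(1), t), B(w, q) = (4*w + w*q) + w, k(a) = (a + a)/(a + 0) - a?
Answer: -5/3 ≈ -1.6667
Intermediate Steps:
k(a) = 2 - a (k(a) = (2*a)/a - a = 2 - a)
B(w, q) = 5*w + q*w (B(w, q) = (4*w + q*w) + w = 5*w + q*w)
g(t) = 1 + t/3 (g(t) = -2/3 + ((2 - 1*1)*(5 + t))/3 = -2/3 + ((2 - 1)*(5 + t))/3 = -2/3 + (1*(5 + t))/3 = -2/3 + (5 + t)/3 = -2/3 + (5/3 + t/3) = 1 + t/3)
0*21 - g(2) = 0*21 - (1 + (1/3)*2) = 0 - (1 + 2/3) = 0 - 1*5/3 = 0 - 5/3 = -5/3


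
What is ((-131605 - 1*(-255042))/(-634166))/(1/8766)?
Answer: -541024371/317083 ≈ -1706.3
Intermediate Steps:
((-131605 - 1*(-255042))/(-634166))/(1/8766) = ((-131605 + 255042)*(-1/634166))/(1/8766) = (123437*(-1/634166))*8766 = -123437/634166*8766 = -541024371/317083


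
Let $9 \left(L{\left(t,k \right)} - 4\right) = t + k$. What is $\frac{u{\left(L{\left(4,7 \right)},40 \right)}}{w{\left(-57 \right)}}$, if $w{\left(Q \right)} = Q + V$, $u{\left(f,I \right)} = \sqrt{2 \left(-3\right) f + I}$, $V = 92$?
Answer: $\frac{\sqrt{78}}{105} \approx 0.084112$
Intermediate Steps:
$L{\left(t,k \right)} = 4 + \frac{k}{9} + \frac{t}{9}$ ($L{\left(t,k \right)} = 4 + \frac{t + k}{9} = 4 + \frac{k + t}{9} = 4 + \left(\frac{k}{9} + \frac{t}{9}\right) = 4 + \frac{k}{9} + \frac{t}{9}$)
$u{\left(f,I \right)} = \sqrt{I - 6 f}$ ($u{\left(f,I \right)} = \sqrt{- 6 f + I} = \sqrt{I - 6 f}$)
$w{\left(Q \right)} = 92 + Q$ ($w{\left(Q \right)} = Q + 92 = 92 + Q$)
$\frac{u{\left(L{\left(4,7 \right)},40 \right)}}{w{\left(-57 \right)}} = \frac{\sqrt{40 - 6 \left(4 + \frac{1}{9} \cdot 7 + \frac{1}{9} \cdot 4\right)}}{92 - 57} = \frac{\sqrt{40 - 6 \left(4 + \frac{7}{9} + \frac{4}{9}\right)}}{35} = \sqrt{40 - \frac{94}{3}} \cdot \frac{1}{35} = \sqrt{\frac{26}{3}} \cdot \frac{1}{35} = \frac{\sqrt{78}}{3} \cdot \frac{1}{35} = \frac{\sqrt{78}}{105}$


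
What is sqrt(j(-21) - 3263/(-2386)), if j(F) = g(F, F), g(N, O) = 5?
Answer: sqrt(36250498)/2386 ≈ 2.5234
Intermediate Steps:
j(F) = 5
sqrt(j(-21) - 3263/(-2386)) = sqrt(5 - 3263/(-2386)) = sqrt(5 - 3263*(-1/2386)) = sqrt(5 + 3263/2386) = sqrt(15193/2386) = sqrt(36250498)/2386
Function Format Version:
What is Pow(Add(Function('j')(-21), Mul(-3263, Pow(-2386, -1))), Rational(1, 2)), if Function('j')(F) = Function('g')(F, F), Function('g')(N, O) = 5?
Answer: Mul(Rational(1, 2386), Pow(36250498, Rational(1, 2))) ≈ 2.5234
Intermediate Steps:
Function('j')(F) = 5
Pow(Add(Function('j')(-21), Mul(-3263, Pow(-2386, -1))), Rational(1, 2)) = Pow(Add(5, Mul(-3263, Pow(-2386, -1))), Rational(1, 2)) = Pow(Add(5, Mul(-3263, Rational(-1, 2386))), Rational(1, 2)) = Pow(Add(5, Rational(3263, 2386)), Rational(1, 2)) = Pow(Rational(15193, 2386), Rational(1, 2)) = Mul(Rational(1, 2386), Pow(36250498, Rational(1, 2)))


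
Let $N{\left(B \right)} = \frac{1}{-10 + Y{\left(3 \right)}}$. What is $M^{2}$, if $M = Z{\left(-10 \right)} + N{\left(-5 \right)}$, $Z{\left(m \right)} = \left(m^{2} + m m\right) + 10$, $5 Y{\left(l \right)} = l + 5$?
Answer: $\frac{77704225}{1764} \approx 44050.0$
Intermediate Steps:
$Y{\left(l \right)} = 1 + \frac{l}{5}$ ($Y{\left(l \right)} = \frac{l + 5}{5} = \frac{5 + l}{5} = 1 + \frac{l}{5}$)
$Z{\left(m \right)} = 10 + 2 m^{2}$ ($Z{\left(m \right)} = \left(m^{2} + m^{2}\right) + 10 = 2 m^{2} + 10 = 10 + 2 m^{2}$)
$N{\left(B \right)} = - \frac{5}{42}$ ($N{\left(B \right)} = \frac{1}{-10 + \left(1 + \frac{1}{5} \cdot 3\right)} = \frac{1}{-10 + \left(1 + \frac{3}{5}\right)} = \frac{1}{-10 + \frac{8}{5}} = \frac{1}{- \frac{42}{5}} = - \frac{5}{42}$)
$M = \frac{8815}{42}$ ($M = \left(10 + 2 \left(-10\right)^{2}\right) - \frac{5}{42} = \left(10 + 2 \cdot 100\right) - \frac{5}{42} = \left(10 + 200\right) - \frac{5}{42} = 210 - \frac{5}{42} = \frac{8815}{42} \approx 209.88$)
$M^{2} = \left(\frac{8815}{42}\right)^{2} = \frac{77704225}{1764}$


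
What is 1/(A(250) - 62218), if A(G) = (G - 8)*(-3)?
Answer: -1/62944 ≈ -1.5887e-5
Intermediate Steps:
A(G) = 24 - 3*G (A(G) = (-8 + G)*(-3) = 24 - 3*G)
1/(A(250) - 62218) = 1/((24 - 3*250) - 62218) = 1/((24 - 750) - 62218) = 1/(-726 - 62218) = 1/(-62944) = -1/62944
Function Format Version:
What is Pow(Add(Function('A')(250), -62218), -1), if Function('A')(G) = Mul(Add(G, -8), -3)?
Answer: Rational(-1, 62944) ≈ -1.5887e-5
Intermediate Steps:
Function('A')(G) = Add(24, Mul(-3, G)) (Function('A')(G) = Mul(Add(-8, G), -3) = Add(24, Mul(-3, G)))
Pow(Add(Function('A')(250), -62218), -1) = Pow(Add(Add(24, Mul(-3, 250)), -62218), -1) = Pow(Add(Add(24, -750), -62218), -1) = Pow(Add(-726, -62218), -1) = Pow(-62944, -1) = Rational(-1, 62944)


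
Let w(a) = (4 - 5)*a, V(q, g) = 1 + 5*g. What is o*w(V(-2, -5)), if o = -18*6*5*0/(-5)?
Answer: 0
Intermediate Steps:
o = 0 (o = -540*0*(-⅕) = -540*0 = -18*0 = 0)
w(a) = -a
o*w(V(-2, -5)) = 0*(-(1 + 5*(-5))) = 0*(-(1 - 25)) = 0*(-1*(-24)) = 0*24 = 0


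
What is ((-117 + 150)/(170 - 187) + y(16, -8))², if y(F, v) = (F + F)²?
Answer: 301890625/289 ≈ 1.0446e+6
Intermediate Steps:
y(F, v) = 4*F² (y(F, v) = (2*F)² = 4*F²)
((-117 + 150)/(170 - 187) + y(16, -8))² = ((-117 + 150)/(170 - 187) + 4*16²)² = (33/(-17) + 4*256)² = (33*(-1/17) + 1024)² = (-33/17 + 1024)² = (17375/17)² = 301890625/289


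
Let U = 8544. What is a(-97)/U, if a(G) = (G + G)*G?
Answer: 9409/4272 ≈ 2.2025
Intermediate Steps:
a(G) = 2*G² (a(G) = (2*G)*G = 2*G²)
a(-97)/U = (2*(-97)²)/8544 = (2*9409)*(1/8544) = 18818*(1/8544) = 9409/4272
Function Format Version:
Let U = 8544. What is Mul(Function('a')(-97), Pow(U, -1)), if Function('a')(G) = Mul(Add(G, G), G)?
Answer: Rational(9409, 4272) ≈ 2.2025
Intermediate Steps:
Function('a')(G) = Mul(2, Pow(G, 2)) (Function('a')(G) = Mul(Mul(2, G), G) = Mul(2, Pow(G, 2)))
Mul(Function('a')(-97), Pow(U, -1)) = Mul(Mul(2, Pow(-97, 2)), Pow(8544, -1)) = Mul(Mul(2, 9409), Rational(1, 8544)) = Mul(18818, Rational(1, 8544)) = Rational(9409, 4272)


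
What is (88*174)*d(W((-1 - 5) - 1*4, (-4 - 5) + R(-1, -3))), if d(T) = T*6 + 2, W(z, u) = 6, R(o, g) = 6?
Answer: 581856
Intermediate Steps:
d(T) = 2 + 6*T (d(T) = 6*T + 2 = 2 + 6*T)
(88*174)*d(W((-1 - 5) - 1*4, (-4 - 5) + R(-1, -3))) = (88*174)*(2 + 6*6) = 15312*(2 + 36) = 15312*38 = 581856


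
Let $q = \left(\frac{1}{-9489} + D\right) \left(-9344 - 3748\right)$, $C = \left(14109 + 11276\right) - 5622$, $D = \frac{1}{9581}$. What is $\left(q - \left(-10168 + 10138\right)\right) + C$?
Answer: $\frac{599821387967}{30304703} \approx 19793.0$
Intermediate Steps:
$D = \frac{1}{9581} \approx 0.00010437$
$C = 19763$ ($C = 25385 - 5622 = 19763$)
$q = \frac{401488}{30304703}$ ($q = \left(\frac{1}{-9489} + \frac{1}{9581}\right) \left(-9344 - 3748\right) = \left(- \frac{1}{9489} + \frac{1}{9581}\right) \left(-13092\right) = \left(- \frac{92}{90914109}\right) \left(-13092\right) = \frac{401488}{30304703} \approx 0.013248$)
$\left(q - \left(-10168 + 10138\right)\right) + C = \left(\frac{401488}{30304703} - \left(-10168 + 10138\right)\right) + 19763 = \left(\frac{401488}{30304703} - -30\right) + 19763 = \left(\frac{401488}{30304703} + 30\right) + 19763 = \frac{909542578}{30304703} + 19763 = \frac{599821387967}{30304703}$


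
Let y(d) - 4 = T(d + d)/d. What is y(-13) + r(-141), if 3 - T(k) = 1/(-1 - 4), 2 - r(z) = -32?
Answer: 2454/65 ≈ 37.754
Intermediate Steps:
r(z) = 34 (r(z) = 2 - 1*(-32) = 2 + 32 = 34)
T(k) = 16/5 (T(k) = 3 - 1/(-1 - 4) = 3 - 1/(-5) = 3 - 1*(-⅕) = 3 + ⅕ = 16/5)
y(d) = 4 + 16/(5*d)
y(-13) + r(-141) = (4 + (16/5)/(-13)) + 34 = (4 + (16/5)*(-1/13)) + 34 = (4 - 16/65) + 34 = 244/65 + 34 = 2454/65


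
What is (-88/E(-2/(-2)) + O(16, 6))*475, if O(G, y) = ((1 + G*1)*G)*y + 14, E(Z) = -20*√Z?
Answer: 783940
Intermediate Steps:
O(G, y) = 14 + G*y*(1 + G) (O(G, y) = ((1 + G)*G)*y + 14 = (G*(1 + G))*y + 14 = G*y*(1 + G) + 14 = 14 + G*y*(1 + G))
(-88/E(-2/(-2)) + O(16, 6))*475 = (-88*(-√2/(40*√(-1/(-2)))) + (14 + 16*6 + 6*16²))*475 = (-88/((-20*√(-2*(-½)))) + (14 + 96 + 6*256))*475 = (-88/((-20*√1)) + (14 + 96 + 1536))*475 = (-88/((-20*1)) + 1646)*475 = (-88/(-20) + 1646)*475 = (-88*(-1/20) + 1646)*475 = (22/5 + 1646)*475 = (8252/5)*475 = 783940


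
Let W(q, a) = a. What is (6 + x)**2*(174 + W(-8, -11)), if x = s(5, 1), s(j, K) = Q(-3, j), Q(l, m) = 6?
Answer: 23472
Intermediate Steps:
s(j, K) = 6
x = 6
(6 + x)**2*(174 + W(-8, -11)) = (6 + 6)**2*(174 - 11) = 12**2*163 = 144*163 = 23472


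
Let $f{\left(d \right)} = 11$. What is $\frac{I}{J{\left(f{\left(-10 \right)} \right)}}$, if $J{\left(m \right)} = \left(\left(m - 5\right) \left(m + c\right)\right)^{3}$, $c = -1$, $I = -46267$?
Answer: $- \frac{46267}{216000} \approx -0.2142$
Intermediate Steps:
$J{\left(m \right)} = \left(-1 + m\right)^{3} \left(-5 + m\right)^{3}$ ($J{\left(m \right)} = \left(\left(m - 5\right) \left(m - 1\right)\right)^{3} = \left(\left(-5 + m\right) \left(-1 + m\right)\right)^{3} = \left(\left(-1 + m\right) \left(-5 + m\right)\right)^{3} = \left(-1 + m\right)^{3} \left(-5 + m\right)^{3}$)
$\frac{I}{J{\left(f{\left(-10 \right)} \right)}} = - \frac{46267}{\left(-1 + 11\right)^{3} \left(-5 + 11\right)^{3}} = - \frac{46267}{10^{3} \cdot 6^{3}} = - \frac{46267}{1000 \cdot 216} = - \frac{46267}{216000}$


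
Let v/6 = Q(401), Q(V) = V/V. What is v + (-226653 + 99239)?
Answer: -127408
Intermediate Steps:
Q(V) = 1
v = 6 (v = 6*1 = 6)
v + (-226653 + 99239) = 6 + (-226653 + 99239) = 6 - 127414 = -127408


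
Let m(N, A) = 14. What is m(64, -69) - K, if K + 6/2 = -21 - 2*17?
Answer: 72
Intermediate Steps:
K = -58 (K = -3 + (-21 - 2*17) = -3 + (-21 - 34) = -3 - 55 = -58)
m(64, -69) - K = 14 - 1*(-58) = 14 + 58 = 72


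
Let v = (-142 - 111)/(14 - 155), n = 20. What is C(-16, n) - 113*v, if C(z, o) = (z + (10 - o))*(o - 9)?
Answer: -68915/141 ≈ -488.76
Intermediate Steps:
C(z, o) = (-9 + o)*(10 + z - o) (C(z, o) = (10 + z - o)*(-9 + o) = (-9 + o)*(10 + z - o))
v = 253/141 (v = -253/(-141) = -253*(-1/141) = 253/141 ≈ 1.7943)
C(-16, n) - 113*v = (-90 - 1*20**2 - 9*(-16) + 19*20 + 20*(-16)) - 113*253/141 = (-90 - 1*400 + 144 + 380 - 320) - 28589/141 = (-90 - 400 + 144 + 380 - 320) - 28589/141 = -286 - 28589/141 = -68915/141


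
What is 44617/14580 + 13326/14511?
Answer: 280576789/70523460 ≈ 3.9785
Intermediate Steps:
44617/14580 + 13326/14511 = 44617*(1/14580) + 13326*(1/14511) = 44617/14580 + 4442/4837 = 280576789/70523460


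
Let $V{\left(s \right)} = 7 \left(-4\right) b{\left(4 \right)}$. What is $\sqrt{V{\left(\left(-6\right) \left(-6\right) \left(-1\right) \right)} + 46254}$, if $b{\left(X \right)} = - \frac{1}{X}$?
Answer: $\sqrt{46261} \approx 215.08$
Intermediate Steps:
$V{\left(s \right)} = 7$ ($V{\left(s \right)} = 7 \left(-4\right) \left(- \frac{1}{4}\right) = - 28 \left(\left(-1\right) \frac{1}{4}\right) = \left(-28\right) \left(- \frac{1}{4}\right) = 7$)
$\sqrt{V{\left(\left(-6\right) \left(-6\right) \left(-1\right) \right)} + 46254} = \sqrt{7 + 46254} = \sqrt{46261}$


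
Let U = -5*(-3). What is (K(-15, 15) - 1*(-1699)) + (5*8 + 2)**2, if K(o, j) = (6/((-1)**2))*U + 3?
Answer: 3556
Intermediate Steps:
U = 15
K(o, j) = 93 (K(o, j) = (6/((-1)**2))*15 + 3 = (6/1)*15 + 3 = (6*1)*15 + 3 = 6*15 + 3 = 90 + 3 = 93)
(K(-15, 15) - 1*(-1699)) + (5*8 + 2)**2 = (93 - 1*(-1699)) + (5*8 + 2)**2 = (93 + 1699) + (40 + 2)**2 = 1792 + 42**2 = 1792 + 1764 = 3556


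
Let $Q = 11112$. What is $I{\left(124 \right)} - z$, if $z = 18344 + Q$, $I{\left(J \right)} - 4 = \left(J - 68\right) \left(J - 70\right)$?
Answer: $-26428$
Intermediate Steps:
$I{\left(J \right)} = 4 + \left(-70 + J\right) \left(-68 + J\right)$ ($I{\left(J \right)} = 4 + \left(J - 68\right) \left(J - 70\right) = 4 + \left(-68 + J\right) \left(-70 + J\right) = 4 + \left(-70 + J\right) \left(-68 + J\right)$)
$z = 29456$ ($z = 18344 + 11112 = 29456$)
$I{\left(124 \right)} - z = \left(4764 + 124^{2} - 17112\right) - 29456 = \left(4764 + 15376 - 17112\right) - 29456 = 3028 - 29456 = -26428$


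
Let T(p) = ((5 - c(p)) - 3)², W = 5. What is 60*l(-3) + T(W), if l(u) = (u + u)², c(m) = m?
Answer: 2169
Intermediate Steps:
l(u) = 4*u² (l(u) = (2*u)² = 4*u²)
T(p) = (2 - p)² (T(p) = ((5 - p) - 3)² = (2 - p)²)
60*l(-3) + T(W) = 60*(4*(-3)²) + (-2 + 5)² = 60*(4*9) + 3² = 60*36 + 9 = 2160 + 9 = 2169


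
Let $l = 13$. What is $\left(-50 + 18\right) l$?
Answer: $-416$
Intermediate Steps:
$\left(-50 + 18\right) l = \left(-50 + 18\right) 13 = \left(-32\right) 13 = -416$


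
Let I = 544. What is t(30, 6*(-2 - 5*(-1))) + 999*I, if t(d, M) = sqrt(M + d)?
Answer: 543456 + 4*sqrt(3) ≈ 5.4346e+5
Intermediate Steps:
t(30, 6*(-2 - 5*(-1))) + 999*I = sqrt(6*(-2 - 5*(-1)) + 30) + 999*544 = sqrt(6*(-2 + 5) + 30) + 543456 = sqrt(6*3 + 30) + 543456 = sqrt(18 + 30) + 543456 = sqrt(48) + 543456 = 4*sqrt(3) + 543456 = 543456 + 4*sqrt(3)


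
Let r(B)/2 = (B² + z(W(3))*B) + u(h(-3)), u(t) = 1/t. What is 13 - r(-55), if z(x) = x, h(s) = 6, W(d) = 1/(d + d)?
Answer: -6019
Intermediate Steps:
W(d) = 1/(2*d)
r(B) = ⅓ + 2*B² + B/3 (r(B) = 2*((B² + ((½)/3)*B) + 1/6) = 2*((B² + ((½)*(⅓))*B) + ⅙) = 2*((B² + B/6) + ⅙) = 2*(⅙ + B² + B/6) = ⅓ + 2*B² + B/3)
13 - r(-55) = 13 - (⅓ + 2*(-55)² + (⅓)*(-55)) = 13 - (⅓ + 2*3025 - 55/3) = 13 - (⅓ + 6050 - 55/3) = 13 - 1*6032 = 13 - 6032 = -6019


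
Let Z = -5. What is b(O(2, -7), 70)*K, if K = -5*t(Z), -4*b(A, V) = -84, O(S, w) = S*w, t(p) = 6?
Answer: -630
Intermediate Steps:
b(A, V) = 21 (b(A, V) = -¼*(-84) = 21)
K = -30 (K = -5*6 = -30)
b(O(2, -7), 70)*K = 21*(-30) = -630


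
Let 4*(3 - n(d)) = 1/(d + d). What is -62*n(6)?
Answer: -4433/24 ≈ -184.71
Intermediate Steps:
n(d) = 3 - 1/(8*d) (n(d) = 3 - 1/(4*(d + d)) = 3 - 1/(2*d)/4 = 3 - 1/(8*d))
-62*n(6) = -62*(3 - ⅛/6) = -62*(3 - ⅛*⅙) = -62*(3 - 1/48) = -62*143/48 = -4433/24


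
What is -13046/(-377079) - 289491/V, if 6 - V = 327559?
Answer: 113434233227/123513357687 ≈ 0.91840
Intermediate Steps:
V = -327553 (V = 6 - 1*327559 = 6 - 327559 = -327553)
-13046/(-377079) - 289491/V = -13046/(-377079) - 289491/(-327553) = -13046*(-1/377079) - 289491*(-1/327553) = 13046/377079 + 289491/327553 = 113434233227/123513357687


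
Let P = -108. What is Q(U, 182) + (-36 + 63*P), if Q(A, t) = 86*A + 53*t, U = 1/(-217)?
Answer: 608816/217 ≈ 2805.6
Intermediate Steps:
U = -1/217 ≈ -0.0046083
Q(A, t) = 53*t + 86*A
Q(U, 182) + (-36 + 63*P) = (53*182 + 86*(-1/217)) + (-36 + 63*(-108)) = (9646 - 86/217) + (-36 - 6804) = 2093096/217 - 6840 = 608816/217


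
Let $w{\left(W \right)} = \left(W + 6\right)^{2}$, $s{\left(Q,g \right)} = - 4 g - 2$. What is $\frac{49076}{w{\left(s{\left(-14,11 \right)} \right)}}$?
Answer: $\frac{12269}{400} \approx 30.672$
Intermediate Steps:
$s{\left(Q,g \right)} = -2 - 4 g$
$w{\left(W \right)} = \left(6 + W\right)^{2}$
$\frac{49076}{w{\left(s{\left(-14,11 \right)} \right)}} = \frac{49076}{\left(6 - 46\right)^{2}} = \frac{49076}{\left(-40\right)^{2}} = \frac{49076}{1600} = 49076 \cdot \frac{1}{1600} = \frac{12269}{400}$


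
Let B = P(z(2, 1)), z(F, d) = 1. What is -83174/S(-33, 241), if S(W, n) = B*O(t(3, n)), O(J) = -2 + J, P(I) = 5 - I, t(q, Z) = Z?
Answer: -41587/478 ≈ -87.002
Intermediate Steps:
B = 4 (B = 5 - 1*1 = 5 - 1 = 4)
S(W, n) = -8 + 4*n (S(W, n) = 4*(-2 + n) = -8 + 4*n)
-83174/S(-33, 241) = -83174/(-8 + 4*241) = -83174/(-8 + 964) = -83174/956 = -83174*1/956 = -41587/478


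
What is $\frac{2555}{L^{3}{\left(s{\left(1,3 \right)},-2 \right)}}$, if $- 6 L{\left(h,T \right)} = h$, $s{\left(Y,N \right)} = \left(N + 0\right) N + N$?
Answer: $- \frac{2555}{8} \approx -319.38$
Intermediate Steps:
$s{\left(Y,N \right)} = N + N^{2}$ ($s{\left(Y,N \right)} = N N + N = N^{2} + N = N + N^{2}$)
$L{\left(h,T \right)} = - \frac{h}{6}$
$\frac{2555}{L^{3}{\left(s{\left(1,3 \right)},-2 \right)}} = \frac{2555}{\left(- \frac{3 \left(1 + 3\right)}{6}\right)^{3}} = \frac{2555}{\left(- \frac{3 \cdot 4}{6}\right)^{3}} = \frac{2555}{\left(\left(- \frac{1}{6}\right) 12\right)^{3}} = \frac{2555}{\left(-2\right)^{3}} = \frac{2555}{-8} = 2555 \left(- \frac{1}{8}\right) = - \frac{2555}{8}$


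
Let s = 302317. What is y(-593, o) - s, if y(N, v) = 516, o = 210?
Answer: -301801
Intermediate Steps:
y(-593, o) - s = 516 - 1*302317 = 516 - 302317 = -301801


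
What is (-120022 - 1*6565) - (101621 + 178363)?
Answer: -406571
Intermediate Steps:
(-120022 - 1*6565) - (101621 + 178363) = (-120022 - 6565) - 1*279984 = -126587 - 279984 = -406571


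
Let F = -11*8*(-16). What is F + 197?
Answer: 1605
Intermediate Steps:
F = 1408 (F = -88*(-16) = 1408)
F + 197 = 1408 + 197 = 1605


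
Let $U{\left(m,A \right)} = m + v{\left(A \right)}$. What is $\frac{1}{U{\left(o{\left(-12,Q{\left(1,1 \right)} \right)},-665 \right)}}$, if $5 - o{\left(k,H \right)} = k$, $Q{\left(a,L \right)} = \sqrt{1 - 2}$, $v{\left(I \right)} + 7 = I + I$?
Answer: $- \frac{1}{1320} \approx -0.00075758$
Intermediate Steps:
$v{\left(I \right)} = -7 + 2 I$ ($v{\left(I \right)} = -7 + \left(I + I\right) = -7 + 2 I$)
$Q{\left(a,L \right)} = i$ ($Q{\left(a,L \right)} = \sqrt{-1} = i$)
$o{\left(k,H \right)} = 5 - k$
$U{\left(m,A \right)} = -7 + m + 2 A$ ($U{\left(m,A \right)} = m + \left(-7 + 2 A\right) = -7 + m + 2 A$)
$\frac{1}{U{\left(o{\left(-12,Q{\left(1,1 \right)} \right)},-665 \right)}} = \frac{1}{-7 + \left(5 - -12\right) + 2 \left(-665\right)} = \frac{1}{-7 + \left(5 + 12\right) - 1330} = \frac{1}{-7 + 17 - 1330} = \frac{1}{-1320} = - \frac{1}{1320}$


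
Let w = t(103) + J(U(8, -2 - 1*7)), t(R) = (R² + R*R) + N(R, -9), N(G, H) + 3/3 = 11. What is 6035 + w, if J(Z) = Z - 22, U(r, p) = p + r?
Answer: 27240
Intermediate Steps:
N(G, H) = 10 (N(G, H) = -1 + 11 = 10)
t(R) = 10 + 2*R² (t(R) = (R² + R*R) + 10 = (R² + R²) + 10 = 2*R² + 10 = 10 + 2*R²)
J(Z) = -22 + Z
w = 21205 (w = (10 + 2*103²) + (-22 + ((-2 - 1*7) + 8)) = (10 + 2*10609) + (-22 + ((-2 - 7) + 8)) = (10 + 21218) + (-22 + (-9 + 8)) = 21228 + (-22 - 1) = 21228 - 23 = 21205)
6035 + w = 6035 + 21205 = 27240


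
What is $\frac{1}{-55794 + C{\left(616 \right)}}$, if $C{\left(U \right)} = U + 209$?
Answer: $- \frac{1}{54969} \approx -1.8192 \cdot 10^{-5}$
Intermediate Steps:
$C{\left(U \right)} = 209 + U$
$\frac{1}{-55794 + C{\left(616 \right)}} = \frac{1}{-55794 + \left(209 + 616\right)} = \frac{1}{-55794 + 825} = \frac{1}{-54969} = - \frac{1}{54969}$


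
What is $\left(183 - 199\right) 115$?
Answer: $-1840$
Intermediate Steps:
$\left(183 - 199\right) 115 = \left(-16\right) 115 = -1840$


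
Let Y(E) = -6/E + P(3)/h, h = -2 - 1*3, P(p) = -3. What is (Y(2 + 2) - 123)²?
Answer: 1535121/100 ≈ 15351.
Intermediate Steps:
h = -5 (h = -2 - 3 = -5)
Y(E) = ⅗ - 6/E (Y(E) = -6/E - 3/(-5) = -6/E - 3*(-⅕) = -6/E + ⅗ = ⅗ - 6/E)
(Y(2 + 2) - 123)² = ((⅗ - 6/(2 + 2)) - 123)² = ((⅗ - 6/4) - 123)² = ((⅗ - 6*¼) - 123)² = ((⅗ - 3/2) - 123)² = (-9/10 - 123)² = (-1239/10)² = 1535121/100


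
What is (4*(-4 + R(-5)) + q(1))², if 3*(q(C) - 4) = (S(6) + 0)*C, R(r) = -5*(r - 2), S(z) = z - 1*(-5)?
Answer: 156025/9 ≈ 17336.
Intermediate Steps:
S(z) = 5 + z (S(z) = z + 5 = 5 + z)
R(r) = 10 - 5*r (R(r) = -5*(-2 + r) = 10 - 5*r)
q(C) = 4 + 11*C/3 (q(C) = 4 + (((5 + 6) + 0)*C)/3 = 4 + ((11 + 0)*C)/3 = 4 + (11*C)/3 = 4 + 11*C/3)
(4*(-4 + R(-5)) + q(1))² = (4*(-4 + (10 - 5*(-5))) + (4 + (11/3)*1))² = (4*(-4 + (10 + 25)) + (4 + 11/3))² = (4*(-4 + 35) + 23/3)² = (4*31 + 23/3)² = (124 + 23/3)² = (395/3)² = 156025/9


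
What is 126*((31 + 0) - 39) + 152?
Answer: -856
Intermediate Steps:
126*((31 + 0) - 39) + 152 = 126*(31 - 39) + 152 = 126*(-8) + 152 = -1008 + 152 = -856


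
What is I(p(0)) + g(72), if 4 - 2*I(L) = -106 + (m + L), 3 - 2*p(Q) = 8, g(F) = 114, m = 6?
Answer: 669/4 ≈ 167.25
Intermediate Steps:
p(Q) = -5/2 (p(Q) = 3/2 - ½*8 = 3/2 - 4 = -5/2)
I(L) = 52 - L/2 (I(L) = 2 - (-106 + (6 + L))/2 = 2 - (-100 + L)/2 = 2 + (50 - L/2) = 52 - L/2)
I(p(0)) + g(72) = (52 - ½*(-5/2)) + 114 = (52 + 5/4) + 114 = 213/4 + 114 = 669/4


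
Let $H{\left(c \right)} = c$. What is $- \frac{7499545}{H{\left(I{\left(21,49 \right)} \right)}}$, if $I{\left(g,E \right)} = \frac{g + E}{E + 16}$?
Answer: $- \frac{97494085}{14} \approx -6.9639 \cdot 10^{6}$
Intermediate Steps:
$I{\left(g,E \right)} = \frac{E + g}{16 + E}$
$- \frac{7499545}{H{\left(I{\left(21,49 \right)} \right)}} = - \frac{7499545}{\frac{1}{16 + 49} \left(49 + 21\right)} = - \frac{7499545}{\frac{1}{65} \cdot 70} = - \frac{7499545}{\frac{14}{13}} = \left(-7499545\right) \frac{13}{14} = - \frac{97494085}{14}$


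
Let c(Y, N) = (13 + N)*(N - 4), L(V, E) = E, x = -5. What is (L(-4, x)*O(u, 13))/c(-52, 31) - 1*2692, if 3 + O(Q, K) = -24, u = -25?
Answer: -118443/44 ≈ -2691.9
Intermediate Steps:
c(Y, N) = (-4 + N)*(13 + N) (c(Y, N) = (13 + N)*(-4 + N) = (-4 + N)*(13 + N))
O(Q, K) = -27 (O(Q, K) = -3 - 24 = -27)
(L(-4, x)*O(u, 13))/c(-52, 31) - 1*2692 = (-5*(-27))/(-52 + 31**2 + 9*31) - 1*2692 = 135/(-52 + 961 + 279) - 2692 = 135/1188 - 2692 = 135*(1/1188) - 2692 = 5/44 - 2692 = -118443/44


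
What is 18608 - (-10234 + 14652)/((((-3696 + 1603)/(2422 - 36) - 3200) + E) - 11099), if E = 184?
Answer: 626736969012/33680483 ≈ 18608.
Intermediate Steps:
18608 - (-10234 + 14652)/((((-3696 + 1603)/(2422 - 36) - 3200) + E) - 11099) = 18608 - (-10234 + 14652)/((((-3696 + 1603)/(2422 - 36) - 3200) + 184) - 11099) = 18608 - 4418/(((-2093/2386 - 3200) + 184) - 11099) = 18608 - 4418/((-7637293/2386 + 184) - 11099) = 18608 - 4418/(-7198269/2386 - 11099) = 18608 - 4418/(-33680483/2386) = 18608 - 4418*(-2386)/33680483 = 18608 - 1*(-10541348/33680483) = 18608 + 10541348/33680483 = 626736969012/33680483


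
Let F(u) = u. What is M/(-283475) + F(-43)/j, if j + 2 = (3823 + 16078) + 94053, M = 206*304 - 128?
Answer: -7133733617/32302543200 ≈ -0.22084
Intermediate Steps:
M = 62496 (M = 62624 - 128 = 62496)
j = 113952 (j = -2 + ((3823 + 16078) + 94053) = -2 + (19901 + 94053) = -2 + 113954 = 113952)
M/(-283475) + F(-43)/j = 62496/(-283475) - 43/113952 = 62496*(-1/283475) - 43*1/113952 = -62496/283475 - 43/113952 = -7133733617/32302543200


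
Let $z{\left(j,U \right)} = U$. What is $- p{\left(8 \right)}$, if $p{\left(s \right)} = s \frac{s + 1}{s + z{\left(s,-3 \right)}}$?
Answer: $- \frac{72}{5} \approx -14.4$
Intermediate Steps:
$p{\left(s \right)} = \frac{s \left(1 + s\right)}{-3 + s}$ ($p{\left(s \right)} = s \frac{s + 1}{s - 3} = s \frac{1 + s}{-3 + s} = \frac{s \left(1 + s\right)}{-3 + s}$)
$- p{\left(8 \right)} = - \frac{8 \left(1 + 8\right)}{-3 + 8} = - \frac{8 \cdot 9}{5} = \left(-1\right) \frac{72}{5} = - \frac{72}{5}$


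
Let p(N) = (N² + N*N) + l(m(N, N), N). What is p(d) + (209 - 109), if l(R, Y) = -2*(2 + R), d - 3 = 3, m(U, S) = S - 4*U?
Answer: 204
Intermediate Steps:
d = 6 (d = 3 + 3 = 6)
l(R, Y) = -4 - 2*R
p(N) = -4 + 2*N² + 6*N (p(N) = (N² + N*N) + (-4 - 2*(N - 4*N)) = (N² + N²) + (-4 - (-6)*N) = 2*N² + (-4 + 6*N) = -4 + 2*N² + 6*N)
p(d) + (209 - 109) = (-4 + 2*6² + 6*6) + (209 - 109) = (-4 + 2*36 + 36) + 100 = (-4 + 72 + 36) + 100 = 104 + 100 = 204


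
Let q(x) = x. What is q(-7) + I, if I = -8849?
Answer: -8856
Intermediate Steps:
q(-7) + I = -7 - 8849 = -8856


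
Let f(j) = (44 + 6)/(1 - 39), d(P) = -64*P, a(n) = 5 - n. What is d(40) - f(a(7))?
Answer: -48615/19 ≈ -2558.7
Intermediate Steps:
d(P) = -64*P
f(j) = -25/19 (f(j) = 50/(-38) = 50*(-1/38) = -25/19)
d(40) - f(a(7)) = -64*40 - 1*(-25/19) = -2560 + 25/19 = -48615/19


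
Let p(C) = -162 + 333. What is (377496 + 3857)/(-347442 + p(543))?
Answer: -381353/347271 ≈ -1.0981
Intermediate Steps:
p(C) = 171
(377496 + 3857)/(-347442 + p(543)) = (377496 + 3857)/(-347442 + 171) = 381353/(-347271) = 381353*(-1/347271) = -381353/347271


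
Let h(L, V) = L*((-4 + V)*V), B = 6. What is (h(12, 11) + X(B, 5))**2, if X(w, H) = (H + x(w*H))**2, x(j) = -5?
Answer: 853776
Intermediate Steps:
X(w, H) = (-5 + H)**2 (X(w, H) = (H - 5)**2 = (-5 + H)**2)
h(L, V) = L*V*(-4 + V) (h(L, V) = L*(V*(-4 + V)) = L*V*(-4 + V))
(h(12, 11) + X(B, 5))**2 = (12*11*(-4 + 11) + (-5 + 5)**2)**2 = (12*11*7 + 0**2)**2 = (924 + 0)**2 = 924**2 = 853776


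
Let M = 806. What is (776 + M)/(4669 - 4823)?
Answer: -113/11 ≈ -10.273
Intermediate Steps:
(776 + M)/(4669 - 4823) = (776 + 806)/(4669 - 4823) = 1582/(-154) = 1582*(-1/154) = -113/11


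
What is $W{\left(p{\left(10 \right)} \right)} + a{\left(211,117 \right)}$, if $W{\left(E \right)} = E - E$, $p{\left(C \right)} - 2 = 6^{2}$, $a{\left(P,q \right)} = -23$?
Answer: $-23$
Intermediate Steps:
$p{\left(C \right)} = 38$ ($p{\left(C \right)} = 2 + 6^{2} = 2 + 36 = 38$)
$W{\left(E \right)} = 0$
$W{\left(p{\left(10 \right)} \right)} + a{\left(211,117 \right)} = 0 - 23 = -23$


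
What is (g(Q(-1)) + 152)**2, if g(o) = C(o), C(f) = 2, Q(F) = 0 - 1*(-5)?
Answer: 23716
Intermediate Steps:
Q(F) = 5 (Q(F) = 0 + 5 = 5)
g(o) = 2
(g(Q(-1)) + 152)**2 = (2 + 152)**2 = 154**2 = 23716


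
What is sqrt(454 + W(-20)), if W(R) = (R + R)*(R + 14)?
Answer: sqrt(694) ≈ 26.344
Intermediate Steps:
W(R) = 2*R*(14 + R) (W(R) = (2*R)*(14 + R) = 2*R*(14 + R))
sqrt(454 + W(-20)) = sqrt(454 + 2*(-20)*(14 - 20)) = sqrt(454 + 2*(-20)*(-6)) = sqrt(454 + 240) = sqrt(694)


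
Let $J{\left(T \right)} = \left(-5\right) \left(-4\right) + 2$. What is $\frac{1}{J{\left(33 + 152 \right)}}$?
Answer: $\frac{1}{22} \approx 0.045455$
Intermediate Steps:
$J{\left(T \right)} = 22$ ($J{\left(T \right)} = 20 + 2 = 22$)
$\frac{1}{J{\left(33 + 152 \right)}} = \frac{1}{22}$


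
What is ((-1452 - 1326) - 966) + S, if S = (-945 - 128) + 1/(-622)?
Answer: -2996175/622 ≈ -4817.0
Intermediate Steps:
S = -667407/622 (S = -1073 - 1/622 = -667407/622 ≈ -1073.0)
((-1452 - 1326) - 966) + S = ((-1452 - 1326) - 966) - 667407/622 = (-2778 - 966) - 667407/622 = -3744 - 667407/622 = -2996175/622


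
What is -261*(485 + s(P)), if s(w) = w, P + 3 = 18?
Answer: -130500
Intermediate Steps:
P = 15 (P = -3 + 18 = 15)
-261*(485 + s(P)) = -261*(485 + 15) = -261*500 = -130500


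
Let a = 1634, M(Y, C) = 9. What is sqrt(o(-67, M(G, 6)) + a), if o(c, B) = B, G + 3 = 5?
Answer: sqrt(1643) ≈ 40.534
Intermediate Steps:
G = 2 (G = -3 + 5 = 2)
sqrt(o(-67, M(G, 6)) + a) = sqrt(9 + 1634) = sqrt(1643)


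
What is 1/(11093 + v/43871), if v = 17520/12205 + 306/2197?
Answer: 12382882993/137363321485835 ≈ 9.0147e-5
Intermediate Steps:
v = 8445234/5362877 (v = 17520*(1/12205) + 306*(1/2197) = 3504/2441 + 306/2197 = 8445234/5362877 ≈ 1.5748)
1/(11093 + v/43871) = 1/(11093 + (8445234/5362877)/43871) = 1/(11093 + (8445234/5362877)*(1/43871)) = 1/(11093 + 444486/12382882993) = 1/(137363321485835/12382882993) = 12382882993/137363321485835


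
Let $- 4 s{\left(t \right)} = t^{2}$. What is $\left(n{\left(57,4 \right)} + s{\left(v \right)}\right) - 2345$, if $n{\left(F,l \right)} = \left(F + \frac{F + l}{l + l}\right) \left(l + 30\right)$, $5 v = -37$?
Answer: $- \frac{4036}{25} \approx -161.44$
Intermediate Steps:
$v = - \frac{37}{5}$ ($v = \frac{1}{5} \left(-37\right) = - \frac{37}{5} \approx -7.4$)
$s{\left(t \right)} = - \frac{t^{2}}{4}$
$n{\left(F,l \right)} = \left(30 + l\right) \left(F + \frac{F + l}{2 l}\right)$ ($n{\left(F,l \right)} = \left(F + \frac{F + l}{2 l}\right) \left(30 + l\right) = \left(30 + l\right) \left(F + \frac{F + l}{2 l}\right)$)
$\left(n{\left(57,4 \right)} + s{\left(v \right)}\right) - 2345 = \left(\left(15 + \frac{1}{2} \cdot 4 + \frac{61}{2} \cdot 57 + 57 \cdot 4 + 15 \cdot 57 \cdot \frac{1}{4}\right) - \frac{\left(- \frac{37}{5}\right)^{2}}{4}\right) - 2345 = \left(\left(15 + 2 + \frac{3477}{2} + 228 + 15 \cdot 57 \cdot \frac{1}{4}\right) - \frac{1369}{100}\right) - 2345 = \left(\left(15 + 2 + \frac{3477}{2} + 228 + \frac{855}{4}\right) - \frac{1369}{100}\right) - 2345 = \left(\frac{8789}{4} - \frac{1369}{100}\right) - 2345 = \frac{54589}{25} - 2345 = - \frac{4036}{25}$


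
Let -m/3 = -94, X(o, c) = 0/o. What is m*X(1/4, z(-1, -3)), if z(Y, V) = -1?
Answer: 0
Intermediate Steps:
X(o, c) = 0
m = 282 (m = -3*(-94) = 282)
m*X(1/4, z(-1, -3)) = 282*0 = 0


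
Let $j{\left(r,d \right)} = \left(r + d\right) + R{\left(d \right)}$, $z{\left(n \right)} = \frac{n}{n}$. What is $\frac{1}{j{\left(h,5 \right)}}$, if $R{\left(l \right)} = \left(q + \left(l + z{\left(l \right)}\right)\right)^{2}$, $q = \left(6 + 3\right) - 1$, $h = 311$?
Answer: $\frac{1}{512} \approx 0.0019531$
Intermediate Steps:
$z{\left(n \right)} = 1$
$q = 8$ ($q = 9 - 1 = 8$)
$R{\left(l \right)} = \left(9 + l\right)^{2}$ ($R{\left(l \right)} = \left(8 + \left(l + 1\right)\right)^{2} = \left(8 + \left(1 + l\right)\right)^{2} = \left(9 + l\right)^{2}$)
$j{\left(r,d \right)} = d + r + \left(9 + d\right)^{2}$ ($j{\left(r,d \right)} = \left(r + d\right) + \left(9 + d\right)^{2} = \left(d + r\right) + \left(9 + d\right)^{2} = d + r + \left(9 + d\right)^{2}$)
$\frac{1}{j{\left(h,5 \right)}} = \frac{1}{5 + 311 + \left(9 + 5\right)^{2}} = \frac{1}{5 + 311 + 14^{2}} = \frac{1}{5 + 311 + 196} = \frac{1}{512}$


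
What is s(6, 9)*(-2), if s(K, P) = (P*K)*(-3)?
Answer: 324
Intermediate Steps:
s(K, P) = -3*K*P (s(K, P) = (K*P)*(-3) = -3*K*P)
s(6, 9)*(-2) = -3*6*9*(-2) = -162*(-2) = 324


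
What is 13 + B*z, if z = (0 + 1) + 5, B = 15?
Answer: 103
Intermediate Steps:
z = 6 (z = 1 + 5 = 6)
13 + B*z = 13 + 15*6 = 13 + 90 = 103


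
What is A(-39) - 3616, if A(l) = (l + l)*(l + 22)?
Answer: -2290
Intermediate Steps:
A(l) = 2*l*(22 + l) (A(l) = (2*l)*(22 + l) = 2*l*(22 + l))
A(-39) - 3616 = 2*(-39)*(22 - 39) - 3616 = 2*(-39)*(-17) - 3616 = 1326 - 3616 = -2290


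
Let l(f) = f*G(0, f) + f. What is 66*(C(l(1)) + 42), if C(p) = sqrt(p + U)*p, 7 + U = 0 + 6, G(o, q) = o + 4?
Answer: 3432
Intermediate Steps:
G(o, q) = 4 + o
U = -1 (U = -7 + (0 + 6) = -7 + 6 = -1)
l(f) = 5*f (l(f) = f*(4 + 0) + f = f*4 + f = 4*f + f = 5*f)
C(p) = p*sqrt(-1 + p) (C(p) = sqrt(p - 1)*p = sqrt(-1 + p)*p = p*sqrt(-1 + p))
66*(C(l(1)) + 42) = 66*((5*1)*sqrt(-1 + 5*1) + 42) = 66*(5*sqrt(-1 + 5) + 42) = 66*(5*sqrt(4) + 42) = 66*(5*2 + 42) = 66*(10 + 42) = 66*52 = 3432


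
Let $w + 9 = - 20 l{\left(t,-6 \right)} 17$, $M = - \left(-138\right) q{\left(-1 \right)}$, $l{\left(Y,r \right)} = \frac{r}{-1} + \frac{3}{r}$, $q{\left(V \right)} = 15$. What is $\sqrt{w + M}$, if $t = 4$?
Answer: $\sqrt{191} \approx 13.82$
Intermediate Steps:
$l{\left(Y,r \right)} = - r + \frac{3}{r}$ ($l{\left(Y,r \right)} = r \left(-1\right) + \frac{3}{r} = - r + \frac{3}{r}$)
$M = 2070$ ($M = - \left(-138\right) 15 = \left(-1\right) \left(-2070\right) = 2070$)
$w = -1879$ ($w = -9 + - 20 \left(\left(-1\right) \left(-6\right) + \frac{3}{-6}\right) 17 = -9 + - 20 \left(6 + 3 \left(- \frac{1}{6}\right)\right) 17 = -9 + - 20 \left(6 - \frac{1}{2}\right) 17 = -9 + \left(-20\right) \frac{11}{2} \cdot 17 = -9 - 1870 = -1879$)
$\sqrt{w + M} = \sqrt{-1879 + 2070} = \sqrt{191}$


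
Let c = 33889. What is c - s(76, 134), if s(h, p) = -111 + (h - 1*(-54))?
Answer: 33870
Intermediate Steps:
s(h, p) = -57 + h (s(h, p) = -111 + (h + 54) = -111 + (54 + h) = -57 + h)
c - s(76, 134) = 33889 - (-57 + 76) = 33889 - 1*19 = 33889 - 19 = 33870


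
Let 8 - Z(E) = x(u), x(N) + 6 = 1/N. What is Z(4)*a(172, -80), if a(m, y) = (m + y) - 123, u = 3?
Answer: -1271/3 ≈ -423.67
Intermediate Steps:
x(N) = -6 + 1/N
Z(E) = 41/3 (Z(E) = 8 - (-6 + 1/3) = 8 - 1*(-17/3) = 8 + 17/3 = 41/3)
a(m, y) = -123 + m + y
Z(4)*a(172, -80) = 41*(-123 + 172 - 80)/3 = (41/3)*(-31) = -1271/3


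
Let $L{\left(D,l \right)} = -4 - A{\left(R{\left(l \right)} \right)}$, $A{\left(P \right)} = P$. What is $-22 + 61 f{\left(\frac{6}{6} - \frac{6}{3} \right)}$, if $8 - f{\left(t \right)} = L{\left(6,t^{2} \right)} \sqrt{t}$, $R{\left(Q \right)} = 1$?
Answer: $466 + 305 i \approx 466.0 + 305.0 i$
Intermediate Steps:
$L{\left(D,l \right)} = -5$ ($L{\left(D,l \right)} = -4 - 1 = -5$)
$f{\left(t \right)} = 8 + 5 \sqrt{t}$ ($f{\left(t \right)} = 8 - - 5 \sqrt{t} = 8 + 5 \sqrt{t}$)
$-22 + 61 f{\left(\frac{6}{6} - \frac{6}{3} \right)} = -22 + 61 \left(8 + 5 \sqrt{\frac{6}{6} - \frac{6}{3}}\right) = -22 + 61 \left(8 + 5 \sqrt{6 \cdot \frac{1}{6} - 2}\right) = -22 + 61 \left(8 + 5 \sqrt{1 - 2}\right) = -22 + 61 \left(8 + 5 \sqrt{-1}\right) = -22 + 61 \left(8 + 5 i\right) = -22 + \left(488 + 305 i\right) = 466 + 305 i$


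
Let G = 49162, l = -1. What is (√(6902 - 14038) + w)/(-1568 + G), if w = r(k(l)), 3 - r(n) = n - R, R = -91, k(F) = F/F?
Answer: -89/47594 + 2*I*√446/23797 ≈ -0.00187 + 0.0017749*I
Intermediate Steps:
k(F) = 1
r(n) = -88 - n (r(n) = 3 - (n - 1*(-91)) = 3 - (n + 91) = 3 - (91 + n) = 3 + (-91 - n) = -88 - n)
w = -89 (w = -88 - 1*1 = -88 - 1 = -89)
(√(6902 - 14038) + w)/(-1568 + G) = (√(6902 - 14038) - 89)/(-1568 + 49162) = (√(-7136) - 89)/47594 = (4*I*√446 - 89)*(1/47594) = (-89 + 4*I*√446)*(1/47594) = -89/47594 + 2*I*√446/23797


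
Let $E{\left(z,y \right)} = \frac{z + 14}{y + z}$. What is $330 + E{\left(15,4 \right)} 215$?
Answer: $\frac{12505}{19} \approx 658.16$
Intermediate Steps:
$E{\left(z,y \right)} = \frac{14 + z}{y + z}$
$330 + E{\left(15,4 \right)} 215 = 330 + \frac{14 + 15}{4 + 15} \cdot 215 = 330 + \frac{1}{19} \cdot 29 \cdot 215 = 330 + \frac{29}{19} \cdot 215 = 330 + \frac{6235}{19} = \frac{12505}{19}$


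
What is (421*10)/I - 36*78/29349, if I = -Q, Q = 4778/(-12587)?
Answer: 28800506789/2596843 ≈ 11091.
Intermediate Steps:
Q = -4778/12587 (Q = 4778*(-1/12587) = -4778/12587 ≈ -0.37960)
I = 4778/12587 (I = -1*(-4778/12587) = 4778/12587 ≈ 0.37960)
(421*10)/I - 36*78/29349 = (421*10)/(4778/12587) - 36*78/29349 = 4210*(12587/4778) - 2808*1/29349 = 26495635/2389 - 104/1087 = 28800506789/2596843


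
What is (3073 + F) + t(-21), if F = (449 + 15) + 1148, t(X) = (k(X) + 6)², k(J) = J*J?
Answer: 204494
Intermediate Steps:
k(J) = J²
t(X) = (6 + X²)² (t(X) = (X² + 6)² = (6 + X²)²)
F = 1612 (F = 464 + 1148 = 1612)
(3073 + F) + t(-21) = (3073 + 1612) + (6 + (-21)²)² = 4685 + (6 + 441)² = 4685 + 447² = 4685 + 199809 = 204494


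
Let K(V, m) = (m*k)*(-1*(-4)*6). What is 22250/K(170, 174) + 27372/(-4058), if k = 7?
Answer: -177461951/29655864 ≈ -5.9840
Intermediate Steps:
K(V, m) = 168*m (K(V, m) = (m*7)*(-1*(-4)*6) = (7*m)*(4*6) = (7*m)*24 = 168*m)
22250/K(170, 174) + 27372/(-4058) = 22250/((168*174)) + 27372/(-4058) = 22250/29232 + 27372*(-1/4058) = 22250*(1/29232) - 13686/2029 = 11125/14616 - 13686/2029 = -177461951/29655864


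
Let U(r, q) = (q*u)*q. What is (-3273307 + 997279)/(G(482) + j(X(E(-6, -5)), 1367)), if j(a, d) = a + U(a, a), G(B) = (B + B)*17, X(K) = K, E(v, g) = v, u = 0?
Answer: -1138014/8191 ≈ -138.93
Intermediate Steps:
G(B) = 34*B (G(B) = (2*B)*17 = 34*B)
U(r, q) = 0 (U(r, q) = (q*0)*q = 0*q = 0)
j(a, d) = a (j(a, d) = a + 0 = a)
(-3273307 + 997279)/(G(482) + j(X(E(-6, -5)), 1367)) = (-3273307 + 997279)/(34*482 - 6) = -2276028/(16388 - 6) = -2276028/16382 = -2276028*1/16382 = -1138014/8191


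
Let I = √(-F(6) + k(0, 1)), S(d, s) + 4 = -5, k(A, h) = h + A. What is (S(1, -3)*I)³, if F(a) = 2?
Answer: 729*I ≈ 729.0*I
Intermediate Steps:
k(A, h) = A + h
S(d, s) = -9 (S(d, s) = -4 - 5 = -9)
I
(S(1, -3)*I)³ = (-9*I)³ = 729*I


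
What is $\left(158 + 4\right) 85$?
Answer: $13770$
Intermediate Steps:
$\left(158 + 4\right) 85 = 162 \cdot 85 = 13770$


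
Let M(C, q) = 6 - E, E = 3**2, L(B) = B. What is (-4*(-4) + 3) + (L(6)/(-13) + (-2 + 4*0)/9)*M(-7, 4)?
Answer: 821/39 ≈ 21.051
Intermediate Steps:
E = 9
M(C, q) = -3 (M(C, q) = 6 - 1*9 = 6 - 9 = -3)
(-4*(-4) + 3) + (L(6)/(-13) + (-2 + 4*0)/9)*M(-7, 4) = (-4*(-4) + 3) + (6/(-13) + (-2 + 4*0)/9)*(-3) = (16 + 3) + (6*(-1/13) + (-2 + 0)*(1/9))*(-3) = 19 + (-6/13 - 2*1/9)*(-3) = 19 + (-6/13 - 2/9)*(-3) = 19 - 80/117*(-3) = 19 + 80/39 = 821/39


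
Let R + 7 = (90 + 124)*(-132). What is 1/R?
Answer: -1/28255 ≈ -3.5392e-5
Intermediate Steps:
R = -28255 (R = -7 + (90 + 124)*(-132) = -7 + 214*(-132) = -7 - 28248 = -28255)
1/R = 1/(-28255) = -1/28255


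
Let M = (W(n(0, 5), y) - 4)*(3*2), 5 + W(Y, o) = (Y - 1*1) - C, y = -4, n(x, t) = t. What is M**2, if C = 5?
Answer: 3600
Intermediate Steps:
W(Y, o) = -11 + Y (W(Y, o) = -5 + ((Y - 1*1) - 1*5) = -5 + ((Y - 1) - 5) = -5 + ((-1 + Y) - 5) = -5 + (-6 + Y) = -11 + Y)
M = -60 (M = ((-11 + 5) - 4)*(3*2) = (-6 - 4)*6 = -10*6 = -60)
M**2 = (-60)**2 = 3600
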